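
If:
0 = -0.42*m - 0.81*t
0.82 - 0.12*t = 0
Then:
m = -13.18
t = 6.83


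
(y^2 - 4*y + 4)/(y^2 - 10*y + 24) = (y^2 - 4*y + 4)/(y^2 - 10*y + 24)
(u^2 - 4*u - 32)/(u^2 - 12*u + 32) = (u + 4)/(u - 4)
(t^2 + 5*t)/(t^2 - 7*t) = (t + 5)/(t - 7)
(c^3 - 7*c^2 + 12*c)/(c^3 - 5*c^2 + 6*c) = (c - 4)/(c - 2)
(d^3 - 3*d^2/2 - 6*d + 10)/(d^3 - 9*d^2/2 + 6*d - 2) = (2*d + 5)/(2*d - 1)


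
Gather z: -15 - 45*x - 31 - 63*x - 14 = -108*x - 60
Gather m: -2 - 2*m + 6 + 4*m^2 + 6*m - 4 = 4*m^2 + 4*m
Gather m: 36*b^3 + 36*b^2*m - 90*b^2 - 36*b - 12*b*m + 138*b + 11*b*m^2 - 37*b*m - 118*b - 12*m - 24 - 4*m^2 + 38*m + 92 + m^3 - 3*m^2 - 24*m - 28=36*b^3 - 90*b^2 - 16*b + m^3 + m^2*(11*b - 7) + m*(36*b^2 - 49*b + 2) + 40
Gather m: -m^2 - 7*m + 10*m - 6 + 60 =-m^2 + 3*m + 54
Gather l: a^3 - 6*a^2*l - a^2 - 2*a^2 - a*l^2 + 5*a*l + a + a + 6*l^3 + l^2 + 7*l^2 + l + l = a^3 - 3*a^2 + 2*a + 6*l^3 + l^2*(8 - a) + l*(-6*a^2 + 5*a + 2)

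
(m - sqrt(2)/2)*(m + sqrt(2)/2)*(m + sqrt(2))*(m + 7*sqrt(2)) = m^4 + 8*sqrt(2)*m^3 + 27*m^2/2 - 4*sqrt(2)*m - 7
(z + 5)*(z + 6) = z^2 + 11*z + 30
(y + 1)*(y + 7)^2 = y^3 + 15*y^2 + 63*y + 49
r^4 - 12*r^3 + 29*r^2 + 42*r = r*(r - 7)*(r - 6)*(r + 1)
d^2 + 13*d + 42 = (d + 6)*(d + 7)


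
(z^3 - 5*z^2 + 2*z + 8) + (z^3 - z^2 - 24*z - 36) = 2*z^3 - 6*z^2 - 22*z - 28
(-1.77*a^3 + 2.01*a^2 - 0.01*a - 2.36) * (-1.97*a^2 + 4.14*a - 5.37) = 3.4869*a^5 - 11.2875*a^4 + 17.846*a^3 - 6.1859*a^2 - 9.7167*a + 12.6732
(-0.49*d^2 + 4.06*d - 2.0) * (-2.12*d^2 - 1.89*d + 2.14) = 1.0388*d^4 - 7.6811*d^3 - 4.482*d^2 + 12.4684*d - 4.28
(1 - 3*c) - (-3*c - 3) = 4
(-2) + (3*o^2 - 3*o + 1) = 3*o^2 - 3*o - 1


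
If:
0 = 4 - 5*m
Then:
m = 4/5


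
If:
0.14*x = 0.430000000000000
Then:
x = 3.07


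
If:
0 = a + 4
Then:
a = -4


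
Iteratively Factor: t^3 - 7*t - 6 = (t - 3)*(t^2 + 3*t + 2) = (t - 3)*(t + 2)*(t + 1)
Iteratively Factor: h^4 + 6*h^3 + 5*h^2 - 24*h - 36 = (h + 3)*(h^3 + 3*h^2 - 4*h - 12) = (h - 2)*(h + 3)*(h^2 + 5*h + 6) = (h - 2)*(h + 3)^2*(h + 2)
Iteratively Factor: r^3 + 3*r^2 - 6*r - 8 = (r - 2)*(r^2 + 5*r + 4) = (r - 2)*(r + 4)*(r + 1)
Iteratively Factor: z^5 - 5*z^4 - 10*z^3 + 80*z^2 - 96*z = (z - 3)*(z^4 - 2*z^3 - 16*z^2 + 32*z) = z*(z - 3)*(z^3 - 2*z^2 - 16*z + 32) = z*(z - 3)*(z + 4)*(z^2 - 6*z + 8) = z*(z - 3)*(z - 2)*(z + 4)*(z - 4)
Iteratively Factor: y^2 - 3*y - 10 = (y + 2)*(y - 5)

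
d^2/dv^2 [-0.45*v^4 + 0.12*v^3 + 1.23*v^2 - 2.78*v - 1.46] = -5.4*v^2 + 0.72*v + 2.46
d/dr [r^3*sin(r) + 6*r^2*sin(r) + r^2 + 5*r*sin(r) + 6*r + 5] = r^3*cos(r) + 3*r^2*sin(r) + 6*r^2*cos(r) + 12*r*sin(r) + 5*r*cos(r) + 2*r + 5*sin(r) + 6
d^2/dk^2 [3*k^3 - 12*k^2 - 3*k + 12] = 18*k - 24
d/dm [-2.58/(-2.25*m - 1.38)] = -5.805/(2.25*m + 1.38)^2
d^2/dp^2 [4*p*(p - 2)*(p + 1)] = 24*p - 8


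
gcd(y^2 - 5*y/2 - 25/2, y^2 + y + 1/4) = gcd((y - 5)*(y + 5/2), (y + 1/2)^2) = 1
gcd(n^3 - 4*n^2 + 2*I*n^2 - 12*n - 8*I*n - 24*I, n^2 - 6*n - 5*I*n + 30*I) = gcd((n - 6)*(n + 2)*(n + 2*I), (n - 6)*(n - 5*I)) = n - 6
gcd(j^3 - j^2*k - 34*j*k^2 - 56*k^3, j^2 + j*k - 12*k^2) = j + 4*k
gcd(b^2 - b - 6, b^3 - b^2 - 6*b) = b^2 - b - 6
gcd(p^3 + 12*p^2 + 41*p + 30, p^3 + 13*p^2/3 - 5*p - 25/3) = p^2 + 6*p + 5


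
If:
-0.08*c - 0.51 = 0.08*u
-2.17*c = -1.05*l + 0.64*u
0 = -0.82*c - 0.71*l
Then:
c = 1.49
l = -1.72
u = -7.86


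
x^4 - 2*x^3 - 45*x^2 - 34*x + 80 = (x - 8)*(x - 1)*(x + 2)*(x + 5)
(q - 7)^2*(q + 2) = q^3 - 12*q^2 + 21*q + 98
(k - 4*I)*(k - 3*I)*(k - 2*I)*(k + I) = k^4 - 8*I*k^3 - 17*k^2 - 2*I*k - 24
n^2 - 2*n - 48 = (n - 8)*(n + 6)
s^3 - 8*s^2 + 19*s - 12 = (s - 4)*(s - 3)*(s - 1)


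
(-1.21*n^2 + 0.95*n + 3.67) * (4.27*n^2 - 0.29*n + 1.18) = -5.1667*n^4 + 4.4074*n^3 + 13.9676*n^2 + 0.0567000000000002*n + 4.3306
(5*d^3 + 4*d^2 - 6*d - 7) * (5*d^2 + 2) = 25*d^5 + 20*d^4 - 20*d^3 - 27*d^2 - 12*d - 14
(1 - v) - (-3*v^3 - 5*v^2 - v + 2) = 3*v^3 + 5*v^2 - 1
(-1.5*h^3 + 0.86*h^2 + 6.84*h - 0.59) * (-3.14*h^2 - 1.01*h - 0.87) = 4.71*h^5 - 1.1854*h^4 - 21.0412*h^3 - 5.804*h^2 - 5.3549*h + 0.5133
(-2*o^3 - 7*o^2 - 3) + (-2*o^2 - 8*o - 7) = -2*o^3 - 9*o^2 - 8*o - 10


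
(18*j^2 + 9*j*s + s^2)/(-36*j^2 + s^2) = (3*j + s)/(-6*j + s)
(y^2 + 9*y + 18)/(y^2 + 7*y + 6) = (y + 3)/(y + 1)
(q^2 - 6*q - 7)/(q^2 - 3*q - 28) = (q + 1)/(q + 4)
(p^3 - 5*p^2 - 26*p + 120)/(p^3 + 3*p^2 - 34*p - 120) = (p - 4)/(p + 4)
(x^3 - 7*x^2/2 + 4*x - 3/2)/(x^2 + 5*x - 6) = (2*x^2 - 5*x + 3)/(2*(x + 6))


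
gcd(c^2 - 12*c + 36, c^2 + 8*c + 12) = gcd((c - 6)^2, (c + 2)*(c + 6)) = 1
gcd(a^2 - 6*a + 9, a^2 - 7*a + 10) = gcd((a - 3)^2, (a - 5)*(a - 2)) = 1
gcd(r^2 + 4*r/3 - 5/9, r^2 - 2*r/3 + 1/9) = r - 1/3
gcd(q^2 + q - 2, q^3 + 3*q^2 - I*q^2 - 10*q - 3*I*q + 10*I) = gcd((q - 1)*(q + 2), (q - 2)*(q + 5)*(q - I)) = 1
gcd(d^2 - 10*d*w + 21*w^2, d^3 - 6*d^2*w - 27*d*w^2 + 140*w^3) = -d + 7*w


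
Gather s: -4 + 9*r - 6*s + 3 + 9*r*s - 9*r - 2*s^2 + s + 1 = -2*s^2 + s*(9*r - 5)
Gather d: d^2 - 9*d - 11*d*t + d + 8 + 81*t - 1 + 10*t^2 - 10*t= d^2 + d*(-11*t - 8) + 10*t^2 + 71*t + 7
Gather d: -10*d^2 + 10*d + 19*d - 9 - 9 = -10*d^2 + 29*d - 18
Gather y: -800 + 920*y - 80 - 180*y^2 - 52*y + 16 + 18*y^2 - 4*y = -162*y^2 + 864*y - 864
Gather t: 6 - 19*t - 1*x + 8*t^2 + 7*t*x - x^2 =8*t^2 + t*(7*x - 19) - x^2 - x + 6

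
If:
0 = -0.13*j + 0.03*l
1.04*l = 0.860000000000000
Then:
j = 0.19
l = 0.83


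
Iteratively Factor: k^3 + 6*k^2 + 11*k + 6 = (k + 3)*(k^2 + 3*k + 2) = (k + 2)*(k + 3)*(k + 1)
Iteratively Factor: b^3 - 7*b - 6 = (b + 2)*(b^2 - 2*b - 3) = (b + 1)*(b + 2)*(b - 3)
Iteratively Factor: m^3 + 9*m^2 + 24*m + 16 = (m + 4)*(m^2 + 5*m + 4) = (m + 1)*(m + 4)*(m + 4)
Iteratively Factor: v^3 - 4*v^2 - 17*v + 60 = (v - 3)*(v^2 - v - 20) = (v - 3)*(v + 4)*(v - 5)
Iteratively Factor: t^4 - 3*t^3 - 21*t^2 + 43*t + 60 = (t - 3)*(t^3 - 21*t - 20) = (t - 3)*(t + 4)*(t^2 - 4*t - 5) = (t - 5)*(t - 3)*(t + 4)*(t + 1)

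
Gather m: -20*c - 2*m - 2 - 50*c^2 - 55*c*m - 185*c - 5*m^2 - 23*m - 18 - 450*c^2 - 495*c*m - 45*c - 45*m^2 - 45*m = -500*c^2 - 250*c - 50*m^2 + m*(-550*c - 70) - 20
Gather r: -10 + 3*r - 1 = 3*r - 11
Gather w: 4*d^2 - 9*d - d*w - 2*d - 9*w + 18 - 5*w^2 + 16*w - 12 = 4*d^2 - 11*d - 5*w^2 + w*(7 - d) + 6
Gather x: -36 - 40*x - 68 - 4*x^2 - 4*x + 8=-4*x^2 - 44*x - 96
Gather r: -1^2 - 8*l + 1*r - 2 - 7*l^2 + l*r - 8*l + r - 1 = -7*l^2 - 16*l + r*(l + 2) - 4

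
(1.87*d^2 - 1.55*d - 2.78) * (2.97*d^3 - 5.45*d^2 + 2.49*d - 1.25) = 5.5539*d^5 - 14.795*d^4 + 4.8472*d^3 + 8.954*d^2 - 4.9847*d + 3.475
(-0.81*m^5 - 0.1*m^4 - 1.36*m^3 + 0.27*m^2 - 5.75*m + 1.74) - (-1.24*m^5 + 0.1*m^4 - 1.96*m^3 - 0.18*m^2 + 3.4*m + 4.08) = 0.43*m^5 - 0.2*m^4 + 0.6*m^3 + 0.45*m^2 - 9.15*m - 2.34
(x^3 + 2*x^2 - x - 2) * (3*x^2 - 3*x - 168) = 3*x^5 + 3*x^4 - 177*x^3 - 339*x^2 + 174*x + 336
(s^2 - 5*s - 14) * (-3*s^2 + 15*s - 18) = -3*s^4 + 30*s^3 - 51*s^2 - 120*s + 252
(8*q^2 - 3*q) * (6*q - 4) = 48*q^3 - 50*q^2 + 12*q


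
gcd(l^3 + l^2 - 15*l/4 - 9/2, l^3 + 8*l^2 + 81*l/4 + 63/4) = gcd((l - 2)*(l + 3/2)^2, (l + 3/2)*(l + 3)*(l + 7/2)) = l + 3/2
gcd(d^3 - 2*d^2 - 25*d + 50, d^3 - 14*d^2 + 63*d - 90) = d - 5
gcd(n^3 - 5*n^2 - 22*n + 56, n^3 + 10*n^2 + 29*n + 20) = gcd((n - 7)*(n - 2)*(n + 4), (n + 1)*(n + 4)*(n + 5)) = n + 4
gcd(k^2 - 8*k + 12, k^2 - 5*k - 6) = k - 6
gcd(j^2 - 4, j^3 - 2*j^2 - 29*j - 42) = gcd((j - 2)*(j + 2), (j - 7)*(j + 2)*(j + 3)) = j + 2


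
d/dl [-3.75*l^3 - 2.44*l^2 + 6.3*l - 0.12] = -11.25*l^2 - 4.88*l + 6.3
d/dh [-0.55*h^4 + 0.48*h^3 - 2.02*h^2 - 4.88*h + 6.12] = -2.2*h^3 + 1.44*h^2 - 4.04*h - 4.88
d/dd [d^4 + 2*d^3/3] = d^2*(4*d + 2)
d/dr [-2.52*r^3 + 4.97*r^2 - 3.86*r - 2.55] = -7.56*r^2 + 9.94*r - 3.86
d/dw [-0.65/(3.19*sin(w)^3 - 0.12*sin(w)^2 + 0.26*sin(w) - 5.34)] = (6.2205*sin(w)^2 - 0.156*sin(w) + 0.169)*cos(w)/(3.19*sin(w)^3 - 0.12*sin(w)^2 + 0.26*sin(w) - 5.34)^2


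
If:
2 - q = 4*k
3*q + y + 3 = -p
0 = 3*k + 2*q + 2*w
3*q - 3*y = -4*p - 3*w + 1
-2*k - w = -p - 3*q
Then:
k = 2/5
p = -7/5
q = 2/5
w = -1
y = -14/5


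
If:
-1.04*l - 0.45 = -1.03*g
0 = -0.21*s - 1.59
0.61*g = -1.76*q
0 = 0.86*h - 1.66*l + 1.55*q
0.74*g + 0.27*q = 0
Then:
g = 0.00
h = -0.84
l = -0.43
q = 0.00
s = -7.57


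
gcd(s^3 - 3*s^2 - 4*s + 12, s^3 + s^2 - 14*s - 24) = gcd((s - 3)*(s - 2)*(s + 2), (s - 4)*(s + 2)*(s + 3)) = s + 2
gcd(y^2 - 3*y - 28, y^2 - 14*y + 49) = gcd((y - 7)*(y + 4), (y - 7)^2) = y - 7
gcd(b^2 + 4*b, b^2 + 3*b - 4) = b + 4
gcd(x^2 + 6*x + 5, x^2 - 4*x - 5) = x + 1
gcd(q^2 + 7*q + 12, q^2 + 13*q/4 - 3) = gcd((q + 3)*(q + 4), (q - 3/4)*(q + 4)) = q + 4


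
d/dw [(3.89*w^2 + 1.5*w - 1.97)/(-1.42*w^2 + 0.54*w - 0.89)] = (4.2306*w^2 - 12.519*w - 0.2712)/(2.0164*w^4 - 1.5336*w^3 + 2.8192*w^2 - 0.9612*w + 0.7921)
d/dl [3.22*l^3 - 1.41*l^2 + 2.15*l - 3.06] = 9.66*l^2 - 2.82*l + 2.15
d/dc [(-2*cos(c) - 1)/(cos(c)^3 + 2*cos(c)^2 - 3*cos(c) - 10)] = -(-7*sin(c)^2 + 7*cos(c) + cos(3*c) + 24)*sin(c)/((cos(c) - 2)^2*(-sin(c)^2 + 4*cos(c) + 6)^2)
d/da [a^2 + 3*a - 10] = 2*a + 3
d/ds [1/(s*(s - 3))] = (3 - 2*s)/(s^2*(s^2 - 6*s + 9))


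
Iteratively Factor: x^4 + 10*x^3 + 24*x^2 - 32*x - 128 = (x + 4)*(x^3 + 6*x^2 - 32) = (x + 4)^2*(x^2 + 2*x - 8) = (x + 4)^3*(x - 2)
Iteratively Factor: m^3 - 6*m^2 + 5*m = (m - 1)*(m^2 - 5*m) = m*(m - 1)*(m - 5)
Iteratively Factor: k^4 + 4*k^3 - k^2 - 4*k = (k)*(k^3 + 4*k^2 - k - 4) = k*(k + 1)*(k^2 + 3*k - 4) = k*(k + 1)*(k + 4)*(k - 1)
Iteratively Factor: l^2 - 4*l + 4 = (l - 2)*(l - 2)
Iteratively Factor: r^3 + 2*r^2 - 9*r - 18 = (r + 2)*(r^2 - 9) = (r + 2)*(r + 3)*(r - 3)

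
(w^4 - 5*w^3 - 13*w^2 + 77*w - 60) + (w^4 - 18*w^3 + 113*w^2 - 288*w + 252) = 2*w^4 - 23*w^3 + 100*w^2 - 211*w + 192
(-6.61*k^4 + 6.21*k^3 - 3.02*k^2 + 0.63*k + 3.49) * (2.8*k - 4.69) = -18.508*k^5 + 48.3889*k^4 - 37.5809*k^3 + 15.9278*k^2 + 6.8173*k - 16.3681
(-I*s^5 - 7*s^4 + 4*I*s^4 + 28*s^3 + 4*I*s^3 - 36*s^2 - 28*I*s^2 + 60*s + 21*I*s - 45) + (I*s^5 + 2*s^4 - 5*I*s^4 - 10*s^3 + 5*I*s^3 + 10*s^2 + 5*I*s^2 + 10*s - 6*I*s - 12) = -5*s^4 - I*s^4 + 18*s^3 + 9*I*s^3 - 26*s^2 - 23*I*s^2 + 70*s + 15*I*s - 57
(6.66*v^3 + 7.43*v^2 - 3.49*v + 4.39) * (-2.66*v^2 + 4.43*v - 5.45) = -17.7156*v^5 + 9.74*v^4 + 5.90129999999999*v^3 - 67.6316*v^2 + 38.4682*v - 23.9255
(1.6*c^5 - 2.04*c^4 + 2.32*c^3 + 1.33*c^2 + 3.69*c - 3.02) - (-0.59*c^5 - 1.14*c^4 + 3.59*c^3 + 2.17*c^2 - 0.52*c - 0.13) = 2.19*c^5 - 0.9*c^4 - 1.27*c^3 - 0.84*c^2 + 4.21*c - 2.89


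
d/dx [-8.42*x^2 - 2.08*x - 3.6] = -16.84*x - 2.08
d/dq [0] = 0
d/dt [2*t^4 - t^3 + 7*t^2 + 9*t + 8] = 8*t^3 - 3*t^2 + 14*t + 9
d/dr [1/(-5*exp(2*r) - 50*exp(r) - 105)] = 2*(exp(r) + 5)*exp(r)/(5*(exp(2*r) + 10*exp(r) + 21)^2)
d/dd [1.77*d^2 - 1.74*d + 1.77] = 3.54*d - 1.74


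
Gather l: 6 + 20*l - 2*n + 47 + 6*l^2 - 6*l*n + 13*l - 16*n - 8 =6*l^2 + l*(33 - 6*n) - 18*n + 45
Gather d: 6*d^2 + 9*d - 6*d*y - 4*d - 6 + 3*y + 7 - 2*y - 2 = 6*d^2 + d*(5 - 6*y) + y - 1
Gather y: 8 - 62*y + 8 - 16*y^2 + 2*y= -16*y^2 - 60*y + 16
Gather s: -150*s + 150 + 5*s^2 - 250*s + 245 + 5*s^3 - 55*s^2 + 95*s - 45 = 5*s^3 - 50*s^2 - 305*s + 350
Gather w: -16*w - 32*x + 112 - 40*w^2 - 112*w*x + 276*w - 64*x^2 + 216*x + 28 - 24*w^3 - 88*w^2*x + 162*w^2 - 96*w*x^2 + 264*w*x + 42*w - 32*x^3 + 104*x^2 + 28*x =-24*w^3 + w^2*(122 - 88*x) + w*(-96*x^2 + 152*x + 302) - 32*x^3 + 40*x^2 + 212*x + 140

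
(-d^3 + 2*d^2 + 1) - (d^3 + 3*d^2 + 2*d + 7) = -2*d^3 - d^2 - 2*d - 6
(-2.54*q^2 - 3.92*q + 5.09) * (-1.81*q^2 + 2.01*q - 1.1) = 4.5974*q^4 + 1.9898*q^3 - 14.2981*q^2 + 14.5429*q - 5.599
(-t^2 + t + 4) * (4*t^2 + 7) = -4*t^4 + 4*t^3 + 9*t^2 + 7*t + 28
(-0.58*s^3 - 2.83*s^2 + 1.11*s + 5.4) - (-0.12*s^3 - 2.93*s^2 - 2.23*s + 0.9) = -0.46*s^3 + 0.1*s^2 + 3.34*s + 4.5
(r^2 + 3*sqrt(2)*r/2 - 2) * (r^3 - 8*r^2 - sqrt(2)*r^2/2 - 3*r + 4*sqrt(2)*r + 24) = r^5 - 8*r^4 + sqrt(2)*r^4 - 8*sqrt(2)*r^3 - 13*r^3/2 - 7*sqrt(2)*r^2/2 + 52*r^2 + 6*r + 28*sqrt(2)*r - 48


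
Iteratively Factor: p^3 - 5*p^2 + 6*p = (p - 2)*(p^2 - 3*p) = (p - 3)*(p - 2)*(p)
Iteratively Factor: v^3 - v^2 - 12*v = (v - 4)*(v^2 + 3*v) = (v - 4)*(v + 3)*(v)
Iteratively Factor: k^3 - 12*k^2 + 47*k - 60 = (k - 4)*(k^2 - 8*k + 15) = (k - 5)*(k - 4)*(k - 3)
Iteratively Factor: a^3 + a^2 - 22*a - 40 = (a - 5)*(a^2 + 6*a + 8) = (a - 5)*(a + 4)*(a + 2)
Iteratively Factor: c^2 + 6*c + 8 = (c + 4)*(c + 2)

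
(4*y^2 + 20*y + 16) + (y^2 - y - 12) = 5*y^2 + 19*y + 4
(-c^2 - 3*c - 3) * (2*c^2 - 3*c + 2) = -2*c^4 - 3*c^3 + c^2 + 3*c - 6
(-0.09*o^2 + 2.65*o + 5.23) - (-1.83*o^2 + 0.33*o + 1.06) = 1.74*o^2 + 2.32*o + 4.17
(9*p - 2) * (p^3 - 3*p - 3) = 9*p^4 - 2*p^3 - 27*p^2 - 21*p + 6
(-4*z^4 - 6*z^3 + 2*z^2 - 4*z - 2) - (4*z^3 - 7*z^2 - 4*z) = -4*z^4 - 10*z^3 + 9*z^2 - 2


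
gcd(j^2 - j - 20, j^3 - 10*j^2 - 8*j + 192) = j + 4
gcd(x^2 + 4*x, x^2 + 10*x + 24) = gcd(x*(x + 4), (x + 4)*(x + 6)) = x + 4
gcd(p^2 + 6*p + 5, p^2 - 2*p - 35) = p + 5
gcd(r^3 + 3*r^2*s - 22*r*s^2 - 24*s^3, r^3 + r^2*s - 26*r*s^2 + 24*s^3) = r^2 + 2*r*s - 24*s^2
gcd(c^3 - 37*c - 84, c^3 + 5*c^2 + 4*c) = c + 4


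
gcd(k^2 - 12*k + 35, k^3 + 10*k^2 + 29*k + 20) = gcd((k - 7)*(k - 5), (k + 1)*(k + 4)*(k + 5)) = 1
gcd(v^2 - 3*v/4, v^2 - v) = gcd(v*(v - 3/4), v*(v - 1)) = v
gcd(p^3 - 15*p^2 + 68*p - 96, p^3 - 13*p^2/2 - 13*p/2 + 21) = 1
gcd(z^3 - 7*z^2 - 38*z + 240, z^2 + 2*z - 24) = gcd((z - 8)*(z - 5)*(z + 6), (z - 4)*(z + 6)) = z + 6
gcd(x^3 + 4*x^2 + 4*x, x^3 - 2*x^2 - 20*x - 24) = x^2 + 4*x + 4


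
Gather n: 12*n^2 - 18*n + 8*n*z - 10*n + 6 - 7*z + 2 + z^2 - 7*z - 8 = 12*n^2 + n*(8*z - 28) + z^2 - 14*z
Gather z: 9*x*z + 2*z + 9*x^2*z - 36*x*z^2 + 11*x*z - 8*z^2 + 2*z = z^2*(-36*x - 8) + z*(9*x^2 + 20*x + 4)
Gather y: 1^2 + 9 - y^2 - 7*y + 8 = -y^2 - 7*y + 18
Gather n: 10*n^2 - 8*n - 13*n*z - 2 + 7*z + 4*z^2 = 10*n^2 + n*(-13*z - 8) + 4*z^2 + 7*z - 2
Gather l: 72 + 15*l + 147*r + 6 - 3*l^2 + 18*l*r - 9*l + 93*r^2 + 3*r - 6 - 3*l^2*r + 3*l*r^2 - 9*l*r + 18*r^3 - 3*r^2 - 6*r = l^2*(-3*r - 3) + l*(3*r^2 + 9*r + 6) + 18*r^3 + 90*r^2 + 144*r + 72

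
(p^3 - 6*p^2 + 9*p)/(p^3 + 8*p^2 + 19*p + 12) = p*(p^2 - 6*p + 9)/(p^3 + 8*p^2 + 19*p + 12)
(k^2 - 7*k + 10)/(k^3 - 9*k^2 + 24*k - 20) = 1/(k - 2)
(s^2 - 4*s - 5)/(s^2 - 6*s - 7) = (s - 5)/(s - 7)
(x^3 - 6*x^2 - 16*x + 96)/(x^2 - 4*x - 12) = (x^2 - 16)/(x + 2)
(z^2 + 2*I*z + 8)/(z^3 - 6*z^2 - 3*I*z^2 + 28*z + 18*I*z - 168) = (z - 2*I)/(z^2 - z*(6 + 7*I) + 42*I)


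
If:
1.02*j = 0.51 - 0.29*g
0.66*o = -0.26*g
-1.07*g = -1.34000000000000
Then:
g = 1.25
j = 0.14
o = -0.49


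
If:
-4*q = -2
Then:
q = 1/2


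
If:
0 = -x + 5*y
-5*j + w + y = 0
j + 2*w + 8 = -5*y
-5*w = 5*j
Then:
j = -8/29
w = 8/29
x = -240/29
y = -48/29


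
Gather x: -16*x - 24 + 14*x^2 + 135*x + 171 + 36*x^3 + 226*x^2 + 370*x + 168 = 36*x^3 + 240*x^2 + 489*x + 315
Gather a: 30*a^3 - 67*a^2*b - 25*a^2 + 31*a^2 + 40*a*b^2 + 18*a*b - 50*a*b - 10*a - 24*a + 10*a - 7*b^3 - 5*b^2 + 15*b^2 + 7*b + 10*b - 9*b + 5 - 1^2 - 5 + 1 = 30*a^3 + a^2*(6 - 67*b) + a*(40*b^2 - 32*b - 24) - 7*b^3 + 10*b^2 + 8*b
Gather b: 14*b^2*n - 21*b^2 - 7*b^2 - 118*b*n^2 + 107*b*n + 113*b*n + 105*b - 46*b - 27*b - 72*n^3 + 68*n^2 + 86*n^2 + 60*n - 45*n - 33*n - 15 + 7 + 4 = b^2*(14*n - 28) + b*(-118*n^2 + 220*n + 32) - 72*n^3 + 154*n^2 - 18*n - 4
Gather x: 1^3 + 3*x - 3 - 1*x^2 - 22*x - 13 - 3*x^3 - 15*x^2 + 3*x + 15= -3*x^3 - 16*x^2 - 16*x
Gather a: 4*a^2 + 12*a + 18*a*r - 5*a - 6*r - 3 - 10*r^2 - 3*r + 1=4*a^2 + a*(18*r + 7) - 10*r^2 - 9*r - 2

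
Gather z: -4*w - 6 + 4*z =-4*w + 4*z - 6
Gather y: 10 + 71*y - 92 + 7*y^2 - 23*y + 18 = 7*y^2 + 48*y - 64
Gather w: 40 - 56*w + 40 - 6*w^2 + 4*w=-6*w^2 - 52*w + 80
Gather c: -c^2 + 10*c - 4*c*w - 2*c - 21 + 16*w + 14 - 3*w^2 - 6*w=-c^2 + c*(8 - 4*w) - 3*w^2 + 10*w - 7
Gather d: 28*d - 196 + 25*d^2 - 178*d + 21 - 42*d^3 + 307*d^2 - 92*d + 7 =-42*d^3 + 332*d^2 - 242*d - 168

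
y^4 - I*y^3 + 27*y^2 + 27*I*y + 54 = (y - 6*I)*(y - I)*(y + 3*I)^2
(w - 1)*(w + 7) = w^2 + 6*w - 7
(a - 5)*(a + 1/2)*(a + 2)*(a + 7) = a^4 + 9*a^3/2 - 29*a^2 - 171*a/2 - 35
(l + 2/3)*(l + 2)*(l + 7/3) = l^3 + 5*l^2 + 68*l/9 + 28/9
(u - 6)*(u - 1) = u^2 - 7*u + 6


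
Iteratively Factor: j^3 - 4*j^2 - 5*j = (j)*(j^2 - 4*j - 5) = j*(j + 1)*(j - 5)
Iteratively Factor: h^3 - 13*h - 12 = (h + 1)*(h^2 - h - 12) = (h + 1)*(h + 3)*(h - 4)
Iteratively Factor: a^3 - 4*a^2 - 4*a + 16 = (a - 2)*(a^2 - 2*a - 8) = (a - 2)*(a + 2)*(a - 4)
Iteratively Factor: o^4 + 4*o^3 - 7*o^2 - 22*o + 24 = (o + 3)*(o^3 + o^2 - 10*o + 8) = (o + 3)*(o + 4)*(o^2 - 3*o + 2) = (o - 1)*(o + 3)*(o + 4)*(o - 2)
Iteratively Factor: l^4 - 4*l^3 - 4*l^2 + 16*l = (l)*(l^3 - 4*l^2 - 4*l + 16) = l*(l - 2)*(l^2 - 2*l - 8) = l*(l - 4)*(l - 2)*(l + 2)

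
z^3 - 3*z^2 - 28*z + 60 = (z - 6)*(z - 2)*(z + 5)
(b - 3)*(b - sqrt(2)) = b^2 - 3*b - sqrt(2)*b + 3*sqrt(2)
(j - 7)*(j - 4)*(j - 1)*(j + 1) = j^4 - 11*j^3 + 27*j^2 + 11*j - 28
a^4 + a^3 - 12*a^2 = a^2*(a - 3)*(a + 4)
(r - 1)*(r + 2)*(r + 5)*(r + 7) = r^4 + 13*r^3 + 45*r^2 + 11*r - 70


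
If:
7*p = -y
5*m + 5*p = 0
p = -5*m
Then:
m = 0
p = 0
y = 0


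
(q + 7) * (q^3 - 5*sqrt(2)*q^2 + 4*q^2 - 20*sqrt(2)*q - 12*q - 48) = q^4 - 5*sqrt(2)*q^3 + 11*q^3 - 55*sqrt(2)*q^2 + 16*q^2 - 140*sqrt(2)*q - 132*q - 336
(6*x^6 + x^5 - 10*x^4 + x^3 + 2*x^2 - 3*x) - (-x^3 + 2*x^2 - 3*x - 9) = 6*x^6 + x^5 - 10*x^4 + 2*x^3 + 9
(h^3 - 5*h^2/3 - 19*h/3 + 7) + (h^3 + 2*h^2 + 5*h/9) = 2*h^3 + h^2/3 - 52*h/9 + 7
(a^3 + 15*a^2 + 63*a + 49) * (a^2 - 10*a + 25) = a^5 + 5*a^4 - 62*a^3 - 206*a^2 + 1085*a + 1225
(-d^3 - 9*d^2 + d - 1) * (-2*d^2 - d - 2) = 2*d^5 + 19*d^4 + 9*d^3 + 19*d^2 - d + 2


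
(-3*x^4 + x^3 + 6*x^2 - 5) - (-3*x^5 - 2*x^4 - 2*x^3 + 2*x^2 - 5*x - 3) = 3*x^5 - x^4 + 3*x^3 + 4*x^2 + 5*x - 2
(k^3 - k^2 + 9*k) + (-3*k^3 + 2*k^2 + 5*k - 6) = -2*k^3 + k^2 + 14*k - 6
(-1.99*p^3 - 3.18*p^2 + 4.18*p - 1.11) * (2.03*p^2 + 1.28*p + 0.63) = -4.0397*p^5 - 9.0026*p^4 + 3.1613*p^3 + 1.0937*p^2 + 1.2126*p - 0.6993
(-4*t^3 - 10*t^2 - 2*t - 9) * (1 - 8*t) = 32*t^4 + 76*t^3 + 6*t^2 + 70*t - 9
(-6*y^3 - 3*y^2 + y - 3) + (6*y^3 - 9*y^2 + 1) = -12*y^2 + y - 2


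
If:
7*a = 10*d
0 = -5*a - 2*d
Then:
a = 0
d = 0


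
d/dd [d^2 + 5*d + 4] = 2*d + 5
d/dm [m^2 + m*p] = 2*m + p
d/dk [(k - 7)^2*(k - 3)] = (k - 7)*(3*k - 13)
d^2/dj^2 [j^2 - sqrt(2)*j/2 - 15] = 2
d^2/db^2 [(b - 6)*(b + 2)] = 2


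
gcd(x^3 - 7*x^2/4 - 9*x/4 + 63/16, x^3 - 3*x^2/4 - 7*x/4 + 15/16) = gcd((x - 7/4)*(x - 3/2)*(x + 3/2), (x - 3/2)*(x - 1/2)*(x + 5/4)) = x - 3/2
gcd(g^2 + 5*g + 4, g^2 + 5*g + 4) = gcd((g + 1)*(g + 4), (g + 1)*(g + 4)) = g^2 + 5*g + 4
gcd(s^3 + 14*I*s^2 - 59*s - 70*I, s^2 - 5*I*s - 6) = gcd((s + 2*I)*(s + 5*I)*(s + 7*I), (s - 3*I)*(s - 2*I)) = 1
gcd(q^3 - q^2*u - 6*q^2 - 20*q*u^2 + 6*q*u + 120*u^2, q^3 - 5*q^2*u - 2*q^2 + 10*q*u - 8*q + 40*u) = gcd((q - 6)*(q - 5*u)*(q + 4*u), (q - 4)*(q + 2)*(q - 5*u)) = q - 5*u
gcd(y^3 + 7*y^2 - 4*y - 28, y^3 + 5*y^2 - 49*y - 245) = y + 7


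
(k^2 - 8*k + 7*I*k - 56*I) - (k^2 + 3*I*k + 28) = -8*k + 4*I*k - 28 - 56*I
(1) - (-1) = 2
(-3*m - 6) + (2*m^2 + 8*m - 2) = 2*m^2 + 5*m - 8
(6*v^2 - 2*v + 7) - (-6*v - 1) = 6*v^2 + 4*v + 8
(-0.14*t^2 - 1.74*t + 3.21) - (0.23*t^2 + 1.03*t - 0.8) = -0.37*t^2 - 2.77*t + 4.01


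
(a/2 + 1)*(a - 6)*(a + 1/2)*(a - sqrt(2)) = a^4/2 - 7*a^3/4 - sqrt(2)*a^3/2 - 7*a^2 + 7*sqrt(2)*a^2/4 - 3*a + 7*sqrt(2)*a + 3*sqrt(2)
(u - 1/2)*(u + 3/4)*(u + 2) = u^3 + 9*u^2/4 + u/8 - 3/4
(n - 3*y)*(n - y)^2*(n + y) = n^4 - 4*n^3*y + 2*n^2*y^2 + 4*n*y^3 - 3*y^4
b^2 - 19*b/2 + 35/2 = (b - 7)*(b - 5/2)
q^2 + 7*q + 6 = (q + 1)*(q + 6)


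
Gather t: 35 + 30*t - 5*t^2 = -5*t^2 + 30*t + 35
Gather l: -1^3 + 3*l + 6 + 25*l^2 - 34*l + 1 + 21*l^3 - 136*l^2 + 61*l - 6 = 21*l^3 - 111*l^2 + 30*l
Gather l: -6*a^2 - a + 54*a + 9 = -6*a^2 + 53*a + 9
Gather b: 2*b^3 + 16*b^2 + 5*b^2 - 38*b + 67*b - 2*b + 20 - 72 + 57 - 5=2*b^3 + 21*b^2 + 27*b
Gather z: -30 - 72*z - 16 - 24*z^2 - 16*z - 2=-24*z^2 - 88*z - 48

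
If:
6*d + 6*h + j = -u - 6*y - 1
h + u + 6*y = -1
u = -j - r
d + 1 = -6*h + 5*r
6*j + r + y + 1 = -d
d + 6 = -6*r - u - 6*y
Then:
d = 5704/4699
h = -6723/4699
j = -609/4699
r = -5987/4699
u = 6596/4699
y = -6/37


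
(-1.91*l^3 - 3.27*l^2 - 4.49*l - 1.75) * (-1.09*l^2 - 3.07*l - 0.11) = 2.0819*l^5 + 9.428*l^4 + 15.1431*l^3 + 16.0515*l^2 + 5.8664*l + 0.1925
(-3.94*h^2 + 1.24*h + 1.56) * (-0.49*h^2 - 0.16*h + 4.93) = 1.9306*h^4 + 0.0227999999999999*h^3 - 20.387*h^2 + 5.8636*h + 7.6908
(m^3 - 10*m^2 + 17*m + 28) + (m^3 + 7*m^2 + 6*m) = 2*m^3 - 3*m^2 + 23*m + 28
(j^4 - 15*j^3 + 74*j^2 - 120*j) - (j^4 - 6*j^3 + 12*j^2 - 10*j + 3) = -9*j^3 + 62*j^2 - 110*j - 3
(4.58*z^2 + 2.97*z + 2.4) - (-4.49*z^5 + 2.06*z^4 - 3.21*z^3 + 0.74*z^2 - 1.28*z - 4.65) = 4.49*z^5 - 2.06*z^4 + 3.21*z^3 + 3.84*z^2 + 4.25*z + 7.05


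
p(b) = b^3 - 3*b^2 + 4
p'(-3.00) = 45.00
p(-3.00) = -50.00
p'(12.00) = 360.00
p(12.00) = 1300.00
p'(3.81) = 20.69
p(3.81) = 15.76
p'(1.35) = -2.63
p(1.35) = 0.99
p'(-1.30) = 12.87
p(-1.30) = -3.27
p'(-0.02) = 0.12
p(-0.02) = 4.00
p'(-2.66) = 37.19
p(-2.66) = -36.05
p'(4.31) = 29.87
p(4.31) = 28.33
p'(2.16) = 1.04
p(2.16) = 0.08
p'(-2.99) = 44.76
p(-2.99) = -49.55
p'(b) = 3*b^2 - 6*b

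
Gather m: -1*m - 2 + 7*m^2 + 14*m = 7*m^2 + 13*m - 2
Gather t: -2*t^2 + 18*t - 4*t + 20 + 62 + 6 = -2*t^2 + 14*t + 88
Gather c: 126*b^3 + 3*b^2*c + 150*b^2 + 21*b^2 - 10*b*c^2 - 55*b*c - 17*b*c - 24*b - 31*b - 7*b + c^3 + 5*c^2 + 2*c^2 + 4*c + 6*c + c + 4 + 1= 126*b^3 + 171*b^2 - 62*b + c^3 + c^2*(7 - 10*b) + c*(3*b^2 - 72*b + 11) + 5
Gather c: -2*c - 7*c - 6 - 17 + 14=-9*c - 9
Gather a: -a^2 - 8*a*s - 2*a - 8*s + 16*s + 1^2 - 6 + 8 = -a^2 + a*(-8*s - 2) + 8*s + 3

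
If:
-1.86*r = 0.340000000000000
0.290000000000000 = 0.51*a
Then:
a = 0.57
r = -0.18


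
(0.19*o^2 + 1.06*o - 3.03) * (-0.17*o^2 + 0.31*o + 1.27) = -0.0323*o^4 - 0.1213*o^3 + 1.085*o^2 + 0.4069*o - 3.8481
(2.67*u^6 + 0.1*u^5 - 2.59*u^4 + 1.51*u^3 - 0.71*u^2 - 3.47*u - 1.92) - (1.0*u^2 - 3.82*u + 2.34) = 2.67*u^6 + 0.1*u^5 - 2.59*u^4 + 1.51*u^3 - 1.71*u^2 + 0.35*u - 4.26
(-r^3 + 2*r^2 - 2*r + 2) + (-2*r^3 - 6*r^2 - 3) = -3*r^3 - 4*r^2 - 2*r - 1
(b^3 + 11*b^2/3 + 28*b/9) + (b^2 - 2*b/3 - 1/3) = b^3 + 14*b^2/3 + 22*b/9 - 1/3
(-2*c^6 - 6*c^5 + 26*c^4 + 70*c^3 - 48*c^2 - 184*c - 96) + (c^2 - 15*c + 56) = -2*c^6 - 6*c^5 + 26*c^4 + 70*c^3 - 47*c^2 - 199*c - 40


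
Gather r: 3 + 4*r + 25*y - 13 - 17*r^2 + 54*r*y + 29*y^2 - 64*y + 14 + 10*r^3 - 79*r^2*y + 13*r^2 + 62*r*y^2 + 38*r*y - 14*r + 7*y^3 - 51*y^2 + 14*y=10*r^3 + r^2*(-79*y - 4) + r*(62*y^2 + 92*y - 10) + 7*y^3 - 22*y^2 - 25*y + 4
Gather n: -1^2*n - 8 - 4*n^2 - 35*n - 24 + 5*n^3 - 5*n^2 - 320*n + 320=5*n^3 - 9*n^2 - 356*n + 288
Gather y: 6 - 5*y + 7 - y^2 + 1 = -y^2 - 5*y + 14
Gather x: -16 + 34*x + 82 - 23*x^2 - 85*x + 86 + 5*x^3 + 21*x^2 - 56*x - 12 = 5*x^3 - 2*x^2 - 107*x + 140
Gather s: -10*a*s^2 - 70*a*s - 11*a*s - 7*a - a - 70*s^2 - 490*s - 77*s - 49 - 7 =-8*a + s^2*(-10*a - 70) + s*(-81*a - 567) - 56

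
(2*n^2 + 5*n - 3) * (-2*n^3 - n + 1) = -4*n^5 - 10*n^4 + 4*n^3 - 3*n^2 + 8*n - 3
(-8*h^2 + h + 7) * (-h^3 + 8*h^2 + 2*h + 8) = 8*h^5 - 65*h^4 - 15*h^3 - 6*h^2 + 22*h + 56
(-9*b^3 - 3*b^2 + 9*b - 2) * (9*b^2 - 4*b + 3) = -81*b^5 + 9*b^4 + 66*b^3 - 63*b^2 + 35*b - 6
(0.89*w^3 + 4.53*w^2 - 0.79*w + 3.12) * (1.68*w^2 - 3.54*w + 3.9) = 1.4952*w^5 + 4.4598*w^4 - 13.8924*w^3 + 25.7052*w^2 - 14.1258*w + 12.168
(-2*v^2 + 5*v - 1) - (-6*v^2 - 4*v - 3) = 4*v^2 + 9*v + 2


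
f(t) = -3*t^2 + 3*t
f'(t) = 3 - 6*t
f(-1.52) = -11.49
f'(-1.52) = 12.12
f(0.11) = 0.29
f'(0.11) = 2.34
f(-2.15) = -20.32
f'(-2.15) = 15.90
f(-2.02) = -18.30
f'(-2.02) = 15.12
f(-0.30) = -1.17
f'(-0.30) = 4.80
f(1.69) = -3.50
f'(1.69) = -7.14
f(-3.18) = -39.88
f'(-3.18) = 22.08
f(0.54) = 0.75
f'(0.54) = -0.24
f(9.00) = -216.00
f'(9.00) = -51.00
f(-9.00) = -270.00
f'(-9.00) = 57.00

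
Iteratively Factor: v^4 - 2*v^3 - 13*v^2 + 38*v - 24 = (v - 2)*(v^3 - 13*v + 12) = (v - 3)*(v - 2)*(v^2 + 3*v - 4) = (v - 3)*(v - 2)*(v - 1)*(v + 4)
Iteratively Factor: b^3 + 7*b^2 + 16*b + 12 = (b + 3)*(b^2 + 4*b + 4) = (b + 2)*(b + 3)*(b + 2)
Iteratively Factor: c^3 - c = (c + 1)*(c^2 - c) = (c - 1)*(c + 1)*(c)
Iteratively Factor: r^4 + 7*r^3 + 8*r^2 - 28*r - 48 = (r + 4)*(r^3 + 3*r^2 - 4*r - 12) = (r + 3)*(r + 4)*(r^2 - 4) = (r - 2)*(r + 3)*(r + 4)*(r + 2)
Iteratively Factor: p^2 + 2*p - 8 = (p - 2)*(p + 4)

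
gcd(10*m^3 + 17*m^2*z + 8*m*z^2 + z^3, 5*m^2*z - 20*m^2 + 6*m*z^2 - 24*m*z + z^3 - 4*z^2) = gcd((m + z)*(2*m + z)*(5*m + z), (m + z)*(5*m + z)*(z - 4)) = 5*m^2 + 6*m*z + z^2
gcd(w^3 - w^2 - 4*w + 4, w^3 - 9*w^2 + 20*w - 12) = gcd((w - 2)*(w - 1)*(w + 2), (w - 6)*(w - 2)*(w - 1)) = w^2 - 3*w + 2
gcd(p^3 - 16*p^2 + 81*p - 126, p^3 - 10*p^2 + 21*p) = p^2 - 10*p + 21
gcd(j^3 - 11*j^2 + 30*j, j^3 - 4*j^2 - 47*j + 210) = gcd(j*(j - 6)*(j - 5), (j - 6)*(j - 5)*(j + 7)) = j^2 - 11*j + 30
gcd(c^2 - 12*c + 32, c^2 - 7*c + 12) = c - 4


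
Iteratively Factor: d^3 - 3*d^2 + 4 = (d - 2)*(d^2 - d - 2) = (d - 2)*(d + 1)*(d - 2)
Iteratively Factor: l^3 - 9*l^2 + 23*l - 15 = (l - 5)*(l^2 - 4*l + 3) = (l - 5)*(l - 3)*(l - 1)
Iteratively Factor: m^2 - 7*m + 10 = (m - 5)*(m - 2)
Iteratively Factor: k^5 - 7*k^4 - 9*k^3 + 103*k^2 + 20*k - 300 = (k - 2)*(k^4 - 5*k^3 - 19*k^2 + 65*k + 150) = (k - 2)*(k + 2)*(k^3 - 7*k^2 - 5*k + 75) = (k - 5)*(k - 2)*(k + 2)*(k^2 - 2*k - 15) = (k - 5)*(k - 2)*(k + 2)*(k + 3)*(k - 5)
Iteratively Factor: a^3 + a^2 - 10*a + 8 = (a - 2)*(a^2 + 3*a - 4) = (a - 2)*(a - 1)*(a + 4)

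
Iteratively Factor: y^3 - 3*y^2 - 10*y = (y)*(y^2 - 3*y - 10) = y*(y - 5)*(y + 2)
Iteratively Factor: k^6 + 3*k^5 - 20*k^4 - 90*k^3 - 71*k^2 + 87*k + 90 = (k - 1)*(k^5 + 4*k^4 - 16*k^3 - 106*k^2 - 177*k - 90) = (k - 1)*(k + 3)*(k^4 + k^3 - 19*k^2 - 49*k - 30) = (k - 5)*(k - 1)*(k + 3)*(k^3 + 6*k^2 + 11*k + 6) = (k - 5)*(k - 1)*(k + 1)*(k + 3)*(k^2 + 5*k + 6) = (k - 5)*(k - 1)*(k + 1)*(k + 2)*(k + 3)*(k + 3)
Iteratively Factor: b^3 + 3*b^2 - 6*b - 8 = (b - 2)*(b^2 + 5*b + 4) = (b - 2)*(b + 1)*(b + 4)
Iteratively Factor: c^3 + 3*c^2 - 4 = (c - 1)*(c^2 + 4*c + 4) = (c - 1)*(c + 2)*(c + 2)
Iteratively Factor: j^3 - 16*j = (j + 4)*(j^2 - 4*j) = (j - 4)*(j + 4)*(j)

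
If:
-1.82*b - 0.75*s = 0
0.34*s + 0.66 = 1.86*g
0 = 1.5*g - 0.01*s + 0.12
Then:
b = 1.02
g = -0.10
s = -2.47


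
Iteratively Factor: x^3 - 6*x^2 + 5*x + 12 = (x + 1)*(x^2 - 7*x + 12) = (x - 3)*(x + 1)*(x - 4)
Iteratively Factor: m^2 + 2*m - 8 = (m - 2)*(m + 4)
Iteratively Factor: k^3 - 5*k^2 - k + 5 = (k + 1)*(k^2 - 6*k + 5) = (k - 5)*(k + 1)*(k - 1)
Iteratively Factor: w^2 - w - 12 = (w + 3)*(w - 4)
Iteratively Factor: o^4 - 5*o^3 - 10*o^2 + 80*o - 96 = (o + 4)*(o^3 - 9*o^2 + 26*o - 24) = (o - 2)*(o + 4)*(o^2 - 7*o + 12) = (o - 3)*(o - 2)*(o + 4)*(o - 4)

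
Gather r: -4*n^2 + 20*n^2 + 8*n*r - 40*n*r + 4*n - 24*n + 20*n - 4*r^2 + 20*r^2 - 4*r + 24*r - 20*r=16*n^2 - 32*n*r + 16*r^2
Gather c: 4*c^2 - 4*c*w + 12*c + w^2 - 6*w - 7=4*c^2 + c*(12 - 4*w) + w^2 - 6*w - 7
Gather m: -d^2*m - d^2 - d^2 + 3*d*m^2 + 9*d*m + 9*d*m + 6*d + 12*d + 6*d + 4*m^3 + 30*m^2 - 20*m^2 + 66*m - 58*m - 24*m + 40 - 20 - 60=-2*d^2 + 24*d + 4*m^3 + m^2*(3*d + 10) + m*(-d^2 + 18*d - 16) - 40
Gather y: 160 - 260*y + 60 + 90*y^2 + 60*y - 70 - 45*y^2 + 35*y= 45*y^2 - 165*y + 150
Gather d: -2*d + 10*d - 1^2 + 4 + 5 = 8*d + 8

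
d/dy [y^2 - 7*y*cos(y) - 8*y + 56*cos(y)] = 7*y*sin(y) + 2*y - 56*sin(y) - 7*cos(y) - 8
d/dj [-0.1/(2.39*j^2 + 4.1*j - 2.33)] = (0.478*j + 0.41)/(2.39*j^2 + 4.1*j - 2.33)^2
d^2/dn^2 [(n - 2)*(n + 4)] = 2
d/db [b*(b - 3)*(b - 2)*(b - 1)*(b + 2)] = 5*b^4 - 16*b^3 - 3*b^2 + 32*b - 12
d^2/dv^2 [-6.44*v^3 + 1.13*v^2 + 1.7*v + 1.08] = 2.26 - 38.64*v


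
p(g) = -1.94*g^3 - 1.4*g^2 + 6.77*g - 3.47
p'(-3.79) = -66.22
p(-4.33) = 98.46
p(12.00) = -3476.15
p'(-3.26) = -45.95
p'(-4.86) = -117.09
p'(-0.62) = 6.27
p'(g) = -5.82*g^2 - 2.8*g + 6.77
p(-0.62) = -7.74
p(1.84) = -7.84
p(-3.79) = 56.38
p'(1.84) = -18.09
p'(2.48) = -35.97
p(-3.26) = 26.79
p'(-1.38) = -0.45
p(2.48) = -24.88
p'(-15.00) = -1260.73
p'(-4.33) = -90.22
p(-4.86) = 153.26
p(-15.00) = 6127.48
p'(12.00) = -864.91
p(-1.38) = -10.38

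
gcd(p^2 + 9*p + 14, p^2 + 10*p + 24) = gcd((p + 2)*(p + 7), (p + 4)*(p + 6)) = 1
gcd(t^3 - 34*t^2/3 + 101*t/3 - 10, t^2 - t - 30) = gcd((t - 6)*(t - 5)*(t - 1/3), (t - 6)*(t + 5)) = t - 6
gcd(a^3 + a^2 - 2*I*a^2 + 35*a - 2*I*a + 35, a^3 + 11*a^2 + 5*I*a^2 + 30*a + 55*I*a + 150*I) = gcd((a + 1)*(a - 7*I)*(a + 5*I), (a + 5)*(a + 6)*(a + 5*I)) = a + 5*I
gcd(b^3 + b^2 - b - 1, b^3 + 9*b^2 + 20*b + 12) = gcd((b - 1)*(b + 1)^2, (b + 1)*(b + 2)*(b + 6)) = b + 1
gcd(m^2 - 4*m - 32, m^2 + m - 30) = 1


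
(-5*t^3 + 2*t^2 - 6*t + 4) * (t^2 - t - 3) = -5*t^5 + 7*t^4 + 7*t^3 + 4*t^2 + 14*t - 12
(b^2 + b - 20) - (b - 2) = b^2 - 18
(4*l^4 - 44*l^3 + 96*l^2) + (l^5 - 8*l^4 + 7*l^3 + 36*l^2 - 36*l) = l^5 - 4*l^4 - 37*l^3 + 132*l^2 - 36*l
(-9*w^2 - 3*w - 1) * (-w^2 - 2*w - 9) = 9*w^4 + 21*w^3 + 88*w^2 + 29*w + 9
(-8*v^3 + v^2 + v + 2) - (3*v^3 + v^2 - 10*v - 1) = -11*v^3 + 11*v + 3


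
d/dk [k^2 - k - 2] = 2*k - 1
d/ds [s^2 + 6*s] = 2*s + 6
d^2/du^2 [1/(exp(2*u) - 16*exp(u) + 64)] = 4*(exp(u) + 4)*exp(u)/(exp(4*u) - 32*exp(3*u) + 384*exp(2*u) - 2048*exp(u) + 4096)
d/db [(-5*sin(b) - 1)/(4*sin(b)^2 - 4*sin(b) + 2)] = (10*sin(b)^2 + 4*sin(b) - 7)*cos(b)/(2*(-2*sin(b) - cos(2*b) + 2)^2)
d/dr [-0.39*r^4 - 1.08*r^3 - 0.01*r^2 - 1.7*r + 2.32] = -1.56*r^3 - 3.24*r^2 - 0.02*r - 1.7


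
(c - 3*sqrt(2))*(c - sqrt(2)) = c^2 - 4*sqrt(2)*c + 6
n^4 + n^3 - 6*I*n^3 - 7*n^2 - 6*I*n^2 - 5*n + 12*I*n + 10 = (n - 1)*(n + 2)*(n - 5*I)*(n - I)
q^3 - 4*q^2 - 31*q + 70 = (q - 7)*(q - 2)*(q + 5)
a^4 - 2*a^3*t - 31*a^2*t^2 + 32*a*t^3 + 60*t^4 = (a - 6*t)*(a - 2*t)*(a + t)*(a + 5*t)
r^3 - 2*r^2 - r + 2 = (r - 2)*(r - 1)*(r + 1)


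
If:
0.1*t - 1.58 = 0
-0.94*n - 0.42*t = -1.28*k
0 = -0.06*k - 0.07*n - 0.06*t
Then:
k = -2.92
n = -11.04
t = 15.80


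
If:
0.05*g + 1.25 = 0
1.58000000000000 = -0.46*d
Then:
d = -3.43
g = -25.00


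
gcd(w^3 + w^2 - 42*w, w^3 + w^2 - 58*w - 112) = w + 7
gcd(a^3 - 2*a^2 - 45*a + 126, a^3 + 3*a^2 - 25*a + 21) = a^2 + 4*a - 21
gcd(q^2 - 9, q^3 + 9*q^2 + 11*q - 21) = q + 3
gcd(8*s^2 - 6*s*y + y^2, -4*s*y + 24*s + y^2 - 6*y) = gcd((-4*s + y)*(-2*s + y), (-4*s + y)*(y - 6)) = -4*s + y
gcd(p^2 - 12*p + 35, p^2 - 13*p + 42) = p - 7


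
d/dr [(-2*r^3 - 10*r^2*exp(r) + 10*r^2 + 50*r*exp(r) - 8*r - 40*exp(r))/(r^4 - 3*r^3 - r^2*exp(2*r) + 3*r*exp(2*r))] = 2*(r*(r^3 - 3*r^2 - r*exp(2*r) + 3*exp(2*r))*(-5*r^2*exp(r) - 3*r^2 + 15*r*exp(r) + 10*r + 5*exp(r) - 4) + (4*r^3 - 2*r^2*exp(2*r) - 9*r^2 + 4*r*exp(2*r) + 3*exp(2*r))*(r^3 + 5*r^2*exp(r) - 5*r^2 - 25*r*exp(r) + 4*r + 20*exp(r)))/(r^2*(r^3 - 3*r^2 - r*exp(2*r) + 3*exp(2*r))^2)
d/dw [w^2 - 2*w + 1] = 2*w - 2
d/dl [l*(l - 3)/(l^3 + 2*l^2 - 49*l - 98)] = (-l^4 + 6*l^3 - 43*l^2 - 196*l + 294)/(l^6 + 4*l^5 - 94*l^4 - 392*l^3 + 2009*l^2 + 9604*l + 9604)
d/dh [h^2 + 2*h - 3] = 2*h + 2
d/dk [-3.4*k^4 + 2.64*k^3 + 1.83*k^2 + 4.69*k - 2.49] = -13.6*k^3 + 7.92*k^2 + 3.66*k + 4.69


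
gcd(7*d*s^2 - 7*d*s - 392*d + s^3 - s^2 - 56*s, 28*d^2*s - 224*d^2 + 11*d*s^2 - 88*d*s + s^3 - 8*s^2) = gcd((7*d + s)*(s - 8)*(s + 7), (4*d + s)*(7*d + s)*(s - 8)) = 7*d*s - 56*d + s^2 - 8*s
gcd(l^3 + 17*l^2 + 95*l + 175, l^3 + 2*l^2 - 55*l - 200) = l^2 + 10*l + 25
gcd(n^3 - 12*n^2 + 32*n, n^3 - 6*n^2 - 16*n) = n^2 - 8*n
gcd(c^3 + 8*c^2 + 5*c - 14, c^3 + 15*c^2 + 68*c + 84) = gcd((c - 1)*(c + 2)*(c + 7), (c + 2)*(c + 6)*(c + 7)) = c^2 + 9*c + 14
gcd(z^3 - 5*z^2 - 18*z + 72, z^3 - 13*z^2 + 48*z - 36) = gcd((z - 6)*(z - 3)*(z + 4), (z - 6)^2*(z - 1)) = z - 6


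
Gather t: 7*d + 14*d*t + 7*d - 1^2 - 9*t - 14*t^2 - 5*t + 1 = 14*d - 14*t^2 + t*(14*d - 14)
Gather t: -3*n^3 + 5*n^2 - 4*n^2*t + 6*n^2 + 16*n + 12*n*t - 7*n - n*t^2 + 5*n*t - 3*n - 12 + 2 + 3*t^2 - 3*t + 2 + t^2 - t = -3*n^3 + 11*n^2 + 6*n + t^2*(4 - n) + t*(-4*n^2 + 17*n - 4) - 8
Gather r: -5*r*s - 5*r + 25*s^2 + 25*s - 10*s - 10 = r*(-5*s - 5) + 25*s^2 + 15*s - 10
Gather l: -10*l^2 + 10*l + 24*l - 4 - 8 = -10*l^2 + 34*l - 12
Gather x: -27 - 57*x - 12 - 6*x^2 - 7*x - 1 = -6*x^2 - 64*x - 40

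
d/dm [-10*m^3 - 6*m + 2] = -30*m^2 - 6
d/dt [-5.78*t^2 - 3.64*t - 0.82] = -11.56*t - 3.64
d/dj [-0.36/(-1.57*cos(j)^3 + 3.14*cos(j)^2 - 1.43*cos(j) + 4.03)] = (1.6956*cos(j)^2 - 2.2608*cos(j) + 0.5148)*sin(j)/(1.57*cos(j)^3 - 3.14*cos(j)^2 + 1.43*cos(j) - 4.03)^2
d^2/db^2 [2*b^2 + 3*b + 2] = 4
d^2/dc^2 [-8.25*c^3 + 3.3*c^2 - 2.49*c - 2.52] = 6.6 - 49.5*c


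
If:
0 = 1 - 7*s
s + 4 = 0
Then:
No Solution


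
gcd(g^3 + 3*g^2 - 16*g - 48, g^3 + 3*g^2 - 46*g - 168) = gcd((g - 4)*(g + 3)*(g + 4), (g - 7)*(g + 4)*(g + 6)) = g + 4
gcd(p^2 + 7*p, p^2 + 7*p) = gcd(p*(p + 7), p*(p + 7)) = p^2 + 7*p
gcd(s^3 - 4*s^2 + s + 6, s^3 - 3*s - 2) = s^2 - s - 2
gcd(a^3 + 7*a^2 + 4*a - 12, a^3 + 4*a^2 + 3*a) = 1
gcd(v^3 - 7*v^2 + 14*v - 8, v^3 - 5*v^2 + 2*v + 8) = v^2 - 6*v + 8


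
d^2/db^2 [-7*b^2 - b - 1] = -14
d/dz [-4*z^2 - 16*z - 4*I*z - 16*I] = -8*z - 16 - 4*I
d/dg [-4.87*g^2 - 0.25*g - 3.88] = -9.74*g - 0.25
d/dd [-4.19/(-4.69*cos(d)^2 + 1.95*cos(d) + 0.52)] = (39.3022*cos(d) - 8.1705)*sin(d)/(-4.69*cos(d)^2 + 1.95*cos(d) + 0.52)^2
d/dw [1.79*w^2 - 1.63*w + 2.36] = 3.58*w - 1.63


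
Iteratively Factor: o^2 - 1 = (o + 1)*(o - 1)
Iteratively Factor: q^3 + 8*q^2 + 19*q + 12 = (q + 3)*(q^2 + 5*q + 4) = (q + 1)*(q + 3)*(q + 4)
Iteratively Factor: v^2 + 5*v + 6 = (v + 2)*(v + 3)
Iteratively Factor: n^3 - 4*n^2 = (n)*(n^2 - 4*n) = n*(n - 4)*(n)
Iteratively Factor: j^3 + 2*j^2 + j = (j)*(j^2 + 2*j + 1) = j*(j + 1)*(j + 1)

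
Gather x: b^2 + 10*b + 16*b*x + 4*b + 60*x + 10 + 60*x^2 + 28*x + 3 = b^2 + 14*b + 60*x^2 + x*(16*b + 88) + 13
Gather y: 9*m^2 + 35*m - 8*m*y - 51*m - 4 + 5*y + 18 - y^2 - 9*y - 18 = 9*m^2 - 16*m - y^2 + y*(-8*m - 4) - 4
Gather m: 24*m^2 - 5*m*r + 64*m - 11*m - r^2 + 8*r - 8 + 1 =24*m^2 + m*(53 - 5*r) - r^2 + 8*r - 7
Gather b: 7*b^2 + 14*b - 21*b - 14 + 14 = 7*b^2 - 7*b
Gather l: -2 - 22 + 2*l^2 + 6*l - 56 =2*l^2 + 6*l - 80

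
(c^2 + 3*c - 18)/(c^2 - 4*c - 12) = (-c^2 - 3*c + 18)/(-c^2 + 4*c + 12)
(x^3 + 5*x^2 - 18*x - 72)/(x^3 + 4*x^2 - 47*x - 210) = (x^2 - x - 12)/(x^2 - 2*x - 35)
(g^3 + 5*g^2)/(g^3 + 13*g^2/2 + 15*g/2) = 2*g/(2*g + 3)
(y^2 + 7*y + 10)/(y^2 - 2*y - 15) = (y^2 + 7*y + 10)/(y^2 - 2*y - 15)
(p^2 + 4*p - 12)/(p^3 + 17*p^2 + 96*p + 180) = (p - 2)/(p^2 + 11*p + 30)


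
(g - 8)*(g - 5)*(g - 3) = g^3 - 16*g^2 + 79*g - 120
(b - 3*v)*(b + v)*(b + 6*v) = b^3 + 4*b^2*v - 15*b*v^2 - 18*v^3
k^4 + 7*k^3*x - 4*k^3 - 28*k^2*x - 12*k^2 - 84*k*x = k*(k - 6)*(k + 2)*(k + 7*x)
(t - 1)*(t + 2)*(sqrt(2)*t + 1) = sqrt(2)*t^3 + t^2 + sqrt(2)*t^2 - 2*sqrt(2)*t + t - 2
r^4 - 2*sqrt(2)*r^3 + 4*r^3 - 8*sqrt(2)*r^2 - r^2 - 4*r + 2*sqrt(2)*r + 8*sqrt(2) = (r - 1)*(r + 1)*(r + 4)*(r - 2*sqrt(2))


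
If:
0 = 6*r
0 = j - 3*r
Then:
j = 0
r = 0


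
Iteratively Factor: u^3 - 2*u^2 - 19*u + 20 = (u + 4)*(u^2 - 6*u + 5) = (u - 5)*(u + 4)*(u - 1)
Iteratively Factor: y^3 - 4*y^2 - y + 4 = (y - 1)*(y^2 - 3*y - 4) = (y - 1)*(y + 1)*(y - 4)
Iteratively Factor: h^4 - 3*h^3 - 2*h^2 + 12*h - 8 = (h - 1)*(h^3 - 2*h^2 - 4*h + 8) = (h - 2)*(h - 1)*(h^2 - 4) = (h - 2)*(h - 1)*(h + 2)*(h - 2)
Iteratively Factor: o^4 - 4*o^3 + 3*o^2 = (o)*(o^3 - 4*o^2 + 3*o) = o^2*(o^2 - 4*o + 3) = o^2*(o - 3)*(o - 1)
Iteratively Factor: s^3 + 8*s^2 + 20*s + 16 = (s + 4)*(s^2 + 4*s + 4) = (s + 2)*(s + 4)*(s + 2)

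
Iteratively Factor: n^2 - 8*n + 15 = (n - 3)*(n - 5)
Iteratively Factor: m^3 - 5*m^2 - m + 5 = (m + 1)*(m^2 - 6*m + 5) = (m - 5)*(m + 1)*(m - 1)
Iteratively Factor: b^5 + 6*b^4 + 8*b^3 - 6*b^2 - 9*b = (b - 1)*(b^4 + 7*b^3 + 15*b^2 + 9*b) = (b - 1)*(b + 3)*(b^3 + 4*b^2 + 3*b) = (b - 1)*(b + 3)^2*(b^2 + b) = b*(b - 1)*(b + 3)^2*(b + 1)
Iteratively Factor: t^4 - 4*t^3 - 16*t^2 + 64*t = (t)*(t^3 - 4*t^2 - 16*t + 64) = t*(t - 4)*(t^2 - 16) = t*(t - 4)^2*(t + 4)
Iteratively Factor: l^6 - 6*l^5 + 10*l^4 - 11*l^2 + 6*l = (l)*(l^5 - 6*l^4 + 10*l^3 - 11*l + 6) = l*(l - 1)*(l^4 - 5*l^3 + 5*l^2 + 5*l - 6) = l*(l - 1)^2*(l^3 - 4*l^2 + l + 6) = l*(l - 3)*(l - 1)^2*(l^2 - l - 2) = l*(l - 3)*(l - 2)*(l - 1)^2*(l + 1)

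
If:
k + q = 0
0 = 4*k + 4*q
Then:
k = -q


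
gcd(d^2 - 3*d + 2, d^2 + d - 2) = d - 1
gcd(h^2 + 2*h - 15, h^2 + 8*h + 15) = h + 5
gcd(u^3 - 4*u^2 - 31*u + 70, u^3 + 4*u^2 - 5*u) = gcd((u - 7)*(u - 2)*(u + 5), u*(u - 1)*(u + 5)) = u + 5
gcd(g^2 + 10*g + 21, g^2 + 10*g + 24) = 1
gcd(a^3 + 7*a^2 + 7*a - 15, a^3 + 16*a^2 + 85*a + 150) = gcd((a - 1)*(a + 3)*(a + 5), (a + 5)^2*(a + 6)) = a + 5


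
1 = 1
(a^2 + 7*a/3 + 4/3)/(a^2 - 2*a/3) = (3*a^2 + 7*a + 4)/(a*(3*a - 2))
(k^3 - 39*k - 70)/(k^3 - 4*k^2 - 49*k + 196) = (k^2 + 7*k + 10)/(k^2 + 3*k - 28)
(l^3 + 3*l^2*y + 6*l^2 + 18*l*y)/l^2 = l + 3*y + 6 + 18*y/l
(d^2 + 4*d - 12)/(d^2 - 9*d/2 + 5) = 2*(d + 6)/(2*d - 5)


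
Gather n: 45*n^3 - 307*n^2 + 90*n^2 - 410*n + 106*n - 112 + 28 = 45*n^3 - 217*n^2 - 304*n - 84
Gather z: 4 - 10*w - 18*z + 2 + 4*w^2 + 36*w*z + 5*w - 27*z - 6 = 4*w^2 - 5*w + z*(36*w - 45)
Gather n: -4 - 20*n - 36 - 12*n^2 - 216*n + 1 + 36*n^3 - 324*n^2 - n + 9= 36*n^3 - 336*n^2 - 237*n - 30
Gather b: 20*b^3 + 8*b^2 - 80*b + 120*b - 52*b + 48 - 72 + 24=20*b^3 + 8*b^2 - 12*b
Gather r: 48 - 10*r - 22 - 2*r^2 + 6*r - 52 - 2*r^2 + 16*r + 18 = -4*r^2 + 12*r - 8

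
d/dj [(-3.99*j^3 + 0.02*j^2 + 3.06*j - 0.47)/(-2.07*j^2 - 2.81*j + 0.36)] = (8.2593*j^4 + 22.4238*j^3 + 1.9688*j^2 - 1.9314*j - 0.2191)/(4.2849*j^4 + 11.6334*j^3 + 6.4057*j^2 - 2.0232*j + 0.1296)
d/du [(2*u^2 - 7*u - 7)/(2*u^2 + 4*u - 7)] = 11*(2*u^2 + 7)/(4*u^4 + 16*u^3 - 12*u^2 - 56*u + 49)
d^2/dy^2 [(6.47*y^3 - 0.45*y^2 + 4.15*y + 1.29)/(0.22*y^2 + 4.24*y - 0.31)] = (2.8421709430404e-14*y^4 + 234.753892*y^3 - 50.834532*y^2 + 12.648654*y + 57.381194)/(0.010648*y^6 + 0.615648*y^5 + 11.820204*y^4 + 74.490016*y^3 - 16.655742*y^2 + 1.222392*y - 0.029791)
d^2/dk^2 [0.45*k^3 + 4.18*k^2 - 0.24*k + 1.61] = 2.7*k + 8.36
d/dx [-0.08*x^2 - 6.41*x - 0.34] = -0.16*x - 6.41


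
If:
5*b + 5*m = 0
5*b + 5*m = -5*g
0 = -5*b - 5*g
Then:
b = 0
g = 0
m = 0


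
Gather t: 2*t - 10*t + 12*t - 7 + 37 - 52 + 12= 4*t - 10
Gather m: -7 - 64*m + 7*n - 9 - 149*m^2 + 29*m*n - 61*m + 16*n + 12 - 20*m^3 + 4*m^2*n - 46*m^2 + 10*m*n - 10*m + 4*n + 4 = -20*m^3 + m^2*(4*n - 195) + m*(39*n - 135) + 27*n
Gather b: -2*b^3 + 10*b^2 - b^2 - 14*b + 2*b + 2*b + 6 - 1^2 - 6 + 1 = -2*b^3 + 9*b^2 - 10*b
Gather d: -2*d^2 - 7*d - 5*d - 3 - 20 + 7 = -2*d^2 - 12*d - 16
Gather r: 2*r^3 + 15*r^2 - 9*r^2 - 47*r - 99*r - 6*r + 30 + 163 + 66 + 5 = 2*r^3 + 6*r^2 - 152*r + 264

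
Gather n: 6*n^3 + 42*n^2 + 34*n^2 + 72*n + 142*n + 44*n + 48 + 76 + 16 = 6*n^3 + 76*n^2 + 258*n + 140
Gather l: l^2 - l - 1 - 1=l^2 - l - 2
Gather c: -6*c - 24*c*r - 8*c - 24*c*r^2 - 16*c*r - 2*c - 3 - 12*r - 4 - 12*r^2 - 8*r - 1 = c*(-24*r^2 - 40*r - 16) - 12*r^2 - 20*r - 8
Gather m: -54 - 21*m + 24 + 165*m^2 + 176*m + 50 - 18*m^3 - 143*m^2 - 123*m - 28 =-18*m^3 + 22*m^2 + 32*m - 8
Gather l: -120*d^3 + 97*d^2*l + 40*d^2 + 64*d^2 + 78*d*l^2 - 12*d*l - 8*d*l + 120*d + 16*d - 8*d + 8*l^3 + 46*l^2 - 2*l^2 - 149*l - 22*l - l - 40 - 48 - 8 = -120*d^3 + 104*d^2 + 128*d + 8*l^3 + l^2*(78*d + 44) + l*(97*d^2 - 20*d - 172) - 96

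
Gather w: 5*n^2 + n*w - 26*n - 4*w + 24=5*n^2 - 26*n + w*(n - 4) + 24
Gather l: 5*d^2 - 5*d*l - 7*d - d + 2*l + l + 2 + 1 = 5*d^2 - 8*d + l*(3 - 5*d) + 3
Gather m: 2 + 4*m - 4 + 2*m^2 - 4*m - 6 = 2*m^2 - 8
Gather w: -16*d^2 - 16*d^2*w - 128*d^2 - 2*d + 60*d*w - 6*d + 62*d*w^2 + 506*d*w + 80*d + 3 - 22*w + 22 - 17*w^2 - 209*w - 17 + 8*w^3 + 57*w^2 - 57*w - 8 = -144*d^2 + 72*d + 8*w^3 + w^2*(62*d + 40) + w*(-16*d^2 + 566*d - 288)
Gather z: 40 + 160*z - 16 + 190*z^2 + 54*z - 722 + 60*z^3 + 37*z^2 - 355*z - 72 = 60*z^3 + 227*z^2 - 141*z - 770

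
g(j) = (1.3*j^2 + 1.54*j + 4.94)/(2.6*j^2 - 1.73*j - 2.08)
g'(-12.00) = -0.00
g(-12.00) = 0.44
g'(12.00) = -0.01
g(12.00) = 0.60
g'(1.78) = -7.37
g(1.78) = 3.83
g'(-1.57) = 0.78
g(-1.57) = 0.81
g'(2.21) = -2.03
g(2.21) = 2.16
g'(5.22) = -0.09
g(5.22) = 0.81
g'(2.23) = -1.95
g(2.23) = 2.12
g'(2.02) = -3.27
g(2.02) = 2.65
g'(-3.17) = 0.05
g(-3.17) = 0.44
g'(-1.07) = 4.17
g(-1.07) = 1.74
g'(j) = (1.73 - 5.2*j)*(1.3*j^2 + 1.54*j + 4.94)/(2.6*j^2 - 1.73*j - 2.08)^2 + (2.6*j + 1.54)/(2.6*j^2 - 1.73*j - 2.08) = (-6.253*j^2 - 31.096*j + 5.343)/(6.76*j^4 - 8.996*j^3 - 7.8231*j^2 + 7.1968*j + 4.3264)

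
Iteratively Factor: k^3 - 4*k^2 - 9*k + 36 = (k + 3)*(k^2 - 7*k + 12) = (k - 3)*(k + 3)*(k - 4)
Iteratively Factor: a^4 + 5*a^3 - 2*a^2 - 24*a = (a - 2)*(a^3 + 7*a^2 + 12*a) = (a - 2)*(a + 4)*(a^2 + 3*a) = a*(a - 2)*(a + 4)*(a + 3)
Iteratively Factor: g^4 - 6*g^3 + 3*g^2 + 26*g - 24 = (g - 4)*(g^3 - 2*g^2 - 5*g + 6) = (g - 4)*(g - 3)*(g^2 + g - 2) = (g - 4)*(g - 3)*(g + 2)*(g - 1)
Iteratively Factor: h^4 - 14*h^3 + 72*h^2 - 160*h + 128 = (h - 4)*(h^3 - 10*h^2 + 32*h - 32) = (h - 4)*(h - 2)*(h^2 - 8*h + 16) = (h - 4)^2*(h - 2)*(h - 4)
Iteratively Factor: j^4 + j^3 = (j)*(j^3 + j^2) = j*(j + 1)*(j^2) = j^2*(j + 1)*(j)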